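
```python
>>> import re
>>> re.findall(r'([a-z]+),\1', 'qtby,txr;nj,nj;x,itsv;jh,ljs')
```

['nj']

`\1` has to match the exact text group 1 already captured.
Because there's exactly one group, `findall` drops the full match and keeps group 1 from the one hit.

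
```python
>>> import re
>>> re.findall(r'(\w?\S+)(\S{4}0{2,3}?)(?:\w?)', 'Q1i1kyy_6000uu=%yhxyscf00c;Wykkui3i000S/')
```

[('Q1i1kyy_6000uu=%yhxyscf00c;Wykku', 'i3i000')]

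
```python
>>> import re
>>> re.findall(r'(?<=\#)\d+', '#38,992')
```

['38']

The `(?=…)`/`(?<=…)` assertion just peeks at neighbouring text; it doesn't advance the match position.
Walking the string: at [1:3] → '38'.
With no groups in the pattern, `findall` gives back each whole match — 1 here.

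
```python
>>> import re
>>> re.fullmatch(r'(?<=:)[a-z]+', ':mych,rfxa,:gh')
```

None

The positive lookaround only admits positions where the adjacent text matches; those characters stay outside the span.
`re.fullmatch` is like wrapping the pattern in `^…$` (in single-line mode).
Here the string isn't matched end-to-end, so the call returns None.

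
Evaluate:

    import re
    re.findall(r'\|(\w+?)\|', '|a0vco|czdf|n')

['a0vco']

Walking the string: at [0:7] match '|a0vco|', group 1 = 'a0vco'.
`findall` collects group 1 from the one match (1 total).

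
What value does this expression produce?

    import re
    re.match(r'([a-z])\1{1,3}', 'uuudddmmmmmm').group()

'uuu'

`\1` has to match the exact text group 1 already captured.
`match` is anchored at position 0; if the pattern doesn't fit there, it returns None.
The match spans [0:3] → 'uuu'.
Captured: group 1 = 'u'.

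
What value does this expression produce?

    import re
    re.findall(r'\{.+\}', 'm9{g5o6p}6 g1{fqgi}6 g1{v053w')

['{g5o6p}6 g1{fqgi}']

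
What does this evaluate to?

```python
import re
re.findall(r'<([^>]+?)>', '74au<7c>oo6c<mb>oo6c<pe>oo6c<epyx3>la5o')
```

['7c', 'mb', 'pe', 'epyx3']

Scanning left to right: at [4:8] match '<7c>', group 1 = '7c'; at [12:16] match '<mb>', group 1 = 'mb'; at [20:24] match '<pe>', group 1 = 'pe'; at [28:35] match '<epyx3>', group 1 = 'epyx3'.
`findall` collects group 1 from each match (4 total).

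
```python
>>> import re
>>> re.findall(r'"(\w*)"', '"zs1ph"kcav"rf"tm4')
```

Matches: at [0:7] match '"zs1ph"', group 1 = 'zs1ph'; at [11:15] match '"rf"', group 1 = 'rf'.
Because there's exactly one group, `findall` drops the full match and keeps group 1 from each hit.

['zs1ph', 'rf']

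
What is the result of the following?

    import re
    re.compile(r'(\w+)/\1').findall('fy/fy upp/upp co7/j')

`\1` is not a pattern — it's the concrete string captured by group 1, re-applied verbatim.
Scanning left to right: at [0:5] match 'fy/fy', group 1 = 'fy'; at [6:13] match 'upp/upp', group 1 = 'upp'.
`findall` collects group 1 from each match (2 total).

['fy', 'upp']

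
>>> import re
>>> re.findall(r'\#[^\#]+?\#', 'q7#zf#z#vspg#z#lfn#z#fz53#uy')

Since nothing is captured, `findall` lists the 4 matched substrings directly.

['#zf#', '#vspg#', '#lfn#', '#fz53#']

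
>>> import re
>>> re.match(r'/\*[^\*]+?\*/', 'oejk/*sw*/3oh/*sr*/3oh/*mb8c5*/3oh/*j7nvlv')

`re.match` won't scan ahead — the pattern has to work from the very first character.
Here position 0 doesn't satisfy it, so the call returns None.

None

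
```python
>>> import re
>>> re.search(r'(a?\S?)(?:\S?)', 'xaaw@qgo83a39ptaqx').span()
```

(0, 2)

Pattern: optionally the literal 'a', then optionally a non-whitespace character (captured); then optionally a non-whitespace character (non-capturing group).
`search` walks the string left to right and returns the first match it finds.
The match spans [0:2] → 'xa'.
Captured: group 1 = 'x'.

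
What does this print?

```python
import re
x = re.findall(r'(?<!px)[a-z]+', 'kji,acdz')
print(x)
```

['kji', 'acdz']

`(?!…)`/`(?<!…)` only lets a position through if the neighbouring text does NOT match; no characters are consumed.
Scanning left to right: at [0:3] → 'kji'; at [4:8] → 'acdz'.
With no groups in the pattern, `findall` gives back each whole match — 2 here.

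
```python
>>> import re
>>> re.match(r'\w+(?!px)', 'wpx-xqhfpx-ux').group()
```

Because the assertion is negative and zero-width, positions next to the forbidden text are skipped.
`re.match` only tries the pattern at the start of the string.
The match spans [0:3] → 'wpx'.

'wpx'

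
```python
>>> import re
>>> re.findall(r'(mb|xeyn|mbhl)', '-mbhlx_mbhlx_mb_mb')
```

['mb', 'mb', 'mb', 'mb']

`|` is ordered: at each position the engine commits to the first alternative that works.
Because there's exactly one group, `findall` drops the full match and keeps group 1 from each hit.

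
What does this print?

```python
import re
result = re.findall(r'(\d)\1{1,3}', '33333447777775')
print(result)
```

`\1` is not a pattern — it's the concrete string captured by group 1, re-applied verbatim.
Because there's exactly one group, `findall` drops the full match and keeps group 1 from each hit.

['3', '4', '7', '7']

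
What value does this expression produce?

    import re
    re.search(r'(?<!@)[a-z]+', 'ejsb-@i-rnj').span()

(0, 4)

The negative lookaround is zero-width — it rules out positions where the adjacent text would match, without consuming anything.
`re.search` scans for the first position where the pattern succeeds.
The match spans [0:4] → 'ejsb'.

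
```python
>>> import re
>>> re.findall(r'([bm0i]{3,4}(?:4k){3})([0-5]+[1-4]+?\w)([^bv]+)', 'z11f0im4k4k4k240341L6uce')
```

[('0im4k4k4k', '240341L', '6uce')]

Pattern: 3 to 4 of one of [bm0i], then the literal '4k' repeated 3 times (captured); then one or more of a character in [0-5], then one or more of a character in [1-4] (lazy), then a word character (captured); then one or more of any character except [bv] (captured).
Scanning left to right: at [4:24] match '0im4k4k4k240341L6uce', groups = ('0im4k4k4k', '240341L', '6uce').
With 3 capturing groups, `findall` returns a 3-tuple per match.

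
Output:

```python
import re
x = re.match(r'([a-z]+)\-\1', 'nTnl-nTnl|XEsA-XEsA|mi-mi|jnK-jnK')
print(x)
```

None

`re.match` won't scan ahead — the pattern has to work from the very first character.
Here position 0 doesn't satisfy it, so the call returns None.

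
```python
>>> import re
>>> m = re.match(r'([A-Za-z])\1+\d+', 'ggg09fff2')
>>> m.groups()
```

('g',)

`\1` is not a pattern — it's the concrete string captured by group 1, re-applied verbatim.
With `match`, the pattern is implicitly anchored at the beginning.
The match spans [0:5] → 'ggg09'.
Captured: group 1 = 'g'.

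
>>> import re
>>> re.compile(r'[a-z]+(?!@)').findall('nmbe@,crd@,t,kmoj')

The negative lookaround is zero-width — it rules out positions where the adjacent text would match, without consuming anything.
No capturing groups, so `findall` returns the 4 full match strings.

['nmb', 'cr', 't', 'kmoj']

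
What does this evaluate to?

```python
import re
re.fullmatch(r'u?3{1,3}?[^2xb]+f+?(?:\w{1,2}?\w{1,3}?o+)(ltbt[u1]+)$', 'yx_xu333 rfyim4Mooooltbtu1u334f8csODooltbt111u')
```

None

The pattern matches optionally a literal 'u', then 1 to 3 of the literal '3' (lazy), then one or more of any character except [2xb]; then one or more of a literal 'f' (lazy); then 1 to 2 of a word character (lazy), then 1 to 3 of a word character (lazy), then one or more of a literal 'o' (non-capturing group); then the literal 'lt', then the literal 'bt', then one or more of one of [u1] (captured); then anchored at the end.
For `fullmatch`, every character of the input must be accounted for by the pattern.
Here the string isn't matched end-to-end, so the call returns None.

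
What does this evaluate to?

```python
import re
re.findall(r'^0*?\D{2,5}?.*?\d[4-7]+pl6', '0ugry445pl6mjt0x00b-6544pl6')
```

This matches anchored at the start of the string; then zero or more of a literal '0' (lazy), then 2 to 5 of a non-digit (lazy), then zero or more of any character (lazy); then a digit, then one or more of a character in [4-7], then the literal 'pl6'.
Matches: at [0:11] → '0ugry445pl6'.
No capturing groups, so `findall` returns the 1 full match string.

['0ugry445pl6']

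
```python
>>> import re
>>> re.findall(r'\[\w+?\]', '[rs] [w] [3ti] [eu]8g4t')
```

['[rs]', '[w]', '[3ti]', '[eu]']

Matches: at [0:4] → '[rs]'; at [5:8] → '[w]'; at [9:14] → '[3ti]'; at [15:19] → '[eu]'.
No capturing groups, so `findall` returns the 4 full match strings.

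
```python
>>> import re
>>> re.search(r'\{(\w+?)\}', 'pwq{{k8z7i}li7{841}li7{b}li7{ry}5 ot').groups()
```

('k8z7i',)

The match spans [4:11] → '{k8z7i}'.
Captured: group 1 = 'k8z7i'.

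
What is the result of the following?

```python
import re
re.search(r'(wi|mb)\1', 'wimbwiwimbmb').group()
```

'wiwi'

The backreference `\1` re-matches whatever the first group consumed, character for character.
Unlike `match`, `search` isn't anchored — it looks for the pattern anywhere in the string.
The match spans [4:8] → 'wiwi'.
Captured: group 1 = 'wi'.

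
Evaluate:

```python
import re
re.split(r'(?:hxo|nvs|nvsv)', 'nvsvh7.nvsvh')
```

['', 'vh7.', 'vh']

`|` is ordered: at each position the engine commits to the first alternative that works.
`split` removes every match and returns the 3 fragments in between.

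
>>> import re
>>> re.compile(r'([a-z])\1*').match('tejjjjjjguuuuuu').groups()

The match spans [0:1] → 't'.
Captured: group 1 = 't'.

('t',)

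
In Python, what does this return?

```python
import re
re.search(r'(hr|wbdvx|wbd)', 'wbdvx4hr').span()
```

Alternation tries branches left to right and keeps the first one that lets the overall match succeed at that position.
The match spans [0:5] → 'wbdvx'.

(0, 5)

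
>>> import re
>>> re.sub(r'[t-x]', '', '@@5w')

The pattern matches a character in [t-x].
Matches: at [3:4] → 'w'.
`sub` substitutes '' at each match site.

'@@5'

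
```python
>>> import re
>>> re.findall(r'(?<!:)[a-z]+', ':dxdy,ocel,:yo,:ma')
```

The negative lookaround is zero-width — it rules out positions where the adjacent text would match, without consuming anything.
Walking the string: at [2:5] → 'xdy'; at [6:10] → 'ocel'; at [13:14] → 'o'; at [17:18] → 'a'.
No capturing groups, so `findall` returns the 4 full match strings.

['xdy', 'ocel', 'o', 'a']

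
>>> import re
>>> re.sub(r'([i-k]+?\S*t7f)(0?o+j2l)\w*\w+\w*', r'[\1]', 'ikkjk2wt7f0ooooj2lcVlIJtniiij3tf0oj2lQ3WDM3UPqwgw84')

'[ikkjk2wt7f]'

The pattern matches one or more of a character in [i-k] (lazy), then zero or more of a non-whitespace character, then the literal 't7f' (captured); then optionally a literal '0', then one or more of a literal 'o', then the literal 'j2l' (captured); then zero or more of a word character, then one or more of a word character; then zero or more of a word character.
Matches: at [0:51] → 'ikkjk2wt7f0ooooj2lcVlIJtniiij3tf0oj2lQ3WDM3UPqwgw84'.
Each match is replaced using the text its own group 1 captured.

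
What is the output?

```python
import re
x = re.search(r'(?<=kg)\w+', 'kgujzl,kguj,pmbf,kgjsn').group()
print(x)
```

Because the assertion is zero-width, the text it checks is not consumed and won't appear in the result.
`re.search` tries every starting position until one works.
The match spans [2:6] → 'ujzl'.

ujzl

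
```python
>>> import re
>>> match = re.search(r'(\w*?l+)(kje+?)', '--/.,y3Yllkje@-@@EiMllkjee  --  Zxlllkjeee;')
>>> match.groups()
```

Pattern: zero or more of a word character (lazy), then one or more of the literal 'l' (captured); then the literal 'kj', then one or more of a literal 'e' (lazy) (captured).
Unlike `match`, `search` isn't anchored — it looks for the pattern anywhere in the string.
The match spans [5:13] → 'y3Yllkje'.
Captured: group 1 = 'y3Yll', group 2 = 'kje'.

('y3Yll', 'kje')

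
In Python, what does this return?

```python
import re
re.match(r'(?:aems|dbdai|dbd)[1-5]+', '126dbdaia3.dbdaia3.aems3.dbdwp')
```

None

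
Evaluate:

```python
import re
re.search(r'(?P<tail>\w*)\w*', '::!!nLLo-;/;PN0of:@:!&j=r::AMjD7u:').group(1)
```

The match spans [0:0] → ''.
Captured: group 1 = ''.

''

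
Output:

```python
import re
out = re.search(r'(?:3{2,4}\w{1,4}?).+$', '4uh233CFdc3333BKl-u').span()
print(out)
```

(4, 19)

This matches 2 to 4 of the literal '3', then 1 to 4 of a word character (lazy) (non-capturing group); then one or more of any character; then anchored at the end.
`search` walks the string left to right and returns the first match it finds.
The match spans [4:19] → '33CFdc3333BKl-u'.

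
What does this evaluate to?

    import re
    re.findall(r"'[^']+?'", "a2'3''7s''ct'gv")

Since nothing is captured, `findall` lists the 3 matched substrings directly.

["'3'", "'7s'", "'ct'"]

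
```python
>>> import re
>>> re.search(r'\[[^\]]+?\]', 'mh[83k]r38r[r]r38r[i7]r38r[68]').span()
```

(2, 7)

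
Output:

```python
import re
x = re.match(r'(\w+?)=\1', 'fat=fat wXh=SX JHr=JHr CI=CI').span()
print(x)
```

`\1` is not a pattern — it's the concrete string captured by group 1, re-applied verbatim.
`re.match` won't scan ahead — the pattern has to work from the very first character.
The match spans [0:7] → 'fat=fat'.
Captured: group 1 = 'fat'.

(0, 7)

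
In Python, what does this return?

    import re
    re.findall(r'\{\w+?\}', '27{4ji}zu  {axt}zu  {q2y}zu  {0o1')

['{4ji}', '{axt}', '{q2y}']

`findall` yields the raw match text (3 of them) because the pattern has no groups.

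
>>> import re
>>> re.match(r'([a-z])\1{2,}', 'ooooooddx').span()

(0, 6)

`\1` is not a pattern — it's the concrete string captured by group 1, re-applied verbatim.
With `match`, the pattern is implicitly anchored at the beginning.
The match spans [0:6] → 'oooooo'.
Captured: group 1 = 'o'.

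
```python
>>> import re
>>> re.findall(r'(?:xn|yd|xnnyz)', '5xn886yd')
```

['xn', 'yd']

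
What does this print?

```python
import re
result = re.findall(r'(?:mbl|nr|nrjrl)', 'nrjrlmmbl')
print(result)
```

Alternation tries branches left to right and keeps the first one that lets the overall match succeed at that position.
Walking the string: at [0:2] → 'nr'; at [6:9] → 'mbl'.
With no groups in the pattern, `findall` gives back each whole match — 2 here.

['nr', 'mbl']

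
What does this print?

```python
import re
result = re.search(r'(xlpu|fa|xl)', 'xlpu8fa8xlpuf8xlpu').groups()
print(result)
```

Branches in `(...|...)` are attempted left-to-right; the first branch that allows the whole pattern to succeed is taken.
`re.search` tries every starting position until one works.
The match spans [0:4] → 'xlpu'.
Captured: group 1 = 'xlpu'.

('xlpu',)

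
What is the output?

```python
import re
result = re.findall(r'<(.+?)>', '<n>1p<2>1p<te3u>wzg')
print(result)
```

['n', '2', 'te3u']

Walking the string: at [0:3] match '<n>', group 1 = 'n'; at [5:8] match '<2>', group 1 = '2'; at [10:16] match '<te3u>', group 1 = 'te3u'.
One capturing group, so `findall` returns just the captured substring from each match — 3 in all.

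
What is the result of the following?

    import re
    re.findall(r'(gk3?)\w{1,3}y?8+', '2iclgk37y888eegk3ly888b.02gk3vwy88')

['gk3', 'gk3', 'gk3']

This matches the literal 'gk', then optionally a literal '3' (captured); then 1 to 3 of a word character, then optionally the literal 'y', then one or more of the literal '8'.
Matches: at [4:12] match 'gk37y888', group 1 = 'gk3'; at [14:22] match 'gk3ly888', group 1 = 'gk3'; at [26:34] match 'gk3vwy88', group 1 = 'gk3'.
`findall` collects group 1 from each match (3 total).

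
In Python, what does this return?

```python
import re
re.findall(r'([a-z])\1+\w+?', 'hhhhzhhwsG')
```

`\1` is not a pattern — it's the concrete string captured by group 1, re-applied verbatim.
Walking the string: at [0:5] match 'hhhhz', group 1 = 'h'; at [5:8] match 'hhw', group 1 = 'h'.
Because there's exactly one group, `findall` drops the full match and keeps group 1 from each hit.

['h', 'h']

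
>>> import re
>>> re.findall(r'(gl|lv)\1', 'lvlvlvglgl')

A backreference is literal: `\1` must see the identical characters the first group matched.
Scanning left to right: at [0:4] match 'lvlv', group 1 = 'lv'; at [6:10] match 'glgl', group 1 = 'gl'.
One capturing group, so `findall` returns just the captured substring from each match — 2 in all.

['lv', 'gl']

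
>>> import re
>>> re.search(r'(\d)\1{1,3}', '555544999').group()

'5555'

`\1` has to match the exact text group 1 already captured.
The match spans [0:4] → '5555'.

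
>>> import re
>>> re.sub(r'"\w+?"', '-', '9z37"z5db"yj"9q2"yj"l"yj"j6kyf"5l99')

'9z37-yj-yj-yj-5l99'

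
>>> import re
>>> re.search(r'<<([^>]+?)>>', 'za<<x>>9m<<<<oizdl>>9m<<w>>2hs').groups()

('x',)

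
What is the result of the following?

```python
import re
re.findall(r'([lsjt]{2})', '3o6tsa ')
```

['ts']

This matches exactly 2 of one of [lsjt] (captured).
Walking the string: at [3:5] match 'ts', group 1 = 'ts'.
Because there's exactly one group, `findall` drops the full match and keeps group 1 from the one hit.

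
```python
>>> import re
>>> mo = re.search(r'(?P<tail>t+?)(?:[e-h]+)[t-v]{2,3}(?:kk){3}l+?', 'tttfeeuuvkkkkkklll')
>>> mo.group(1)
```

'ttt'

This matches one or more of a literal 't' (lazy) (captured as 'tail'); then one or more of a character in [e-h] (non-capturing group); then 2 to 3 of a character in [t-v], then the literal 'kk' repeated 3 times, then one or more of a literal 'l' (lazy).
A `+?`/`*?`/`{m,n}?` starts at its minimum and grows only as far as needed for what follows to match.
Unlike `match`, `search` isn't anchored — it looks for the pattern anywhere in the string.
The match spans [0:16] → 'tttfeeuuvkkkkkkl'.
Captured: group 1 = 'ttt'.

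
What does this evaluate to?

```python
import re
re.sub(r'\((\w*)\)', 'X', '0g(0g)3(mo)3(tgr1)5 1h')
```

'0gX3X3X5 1h'

Matches: at [2:6] → '(0g)'; at [7:11] → '(mo)'; at [12:18] → '(tgr1)'.
`sub` substitutes 'X' at each match site.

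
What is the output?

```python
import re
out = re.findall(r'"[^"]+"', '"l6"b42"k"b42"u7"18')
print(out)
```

['"l6"', '"k"', '"u7"']

With no groups in the pattern, `findall` gives back each whole match — 3 here.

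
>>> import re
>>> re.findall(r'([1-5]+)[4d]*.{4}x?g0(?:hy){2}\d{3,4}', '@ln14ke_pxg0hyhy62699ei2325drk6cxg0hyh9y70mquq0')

['14']

This matches one or more of a character in [1-5] (captured); then zero or more of one of [4d], then exactly 4 of any character, then optionally a literal 'x'; then the literal 'g0', then the literal 'hy' repeated 2 times, then 3 to 4 of a digit.
Walking the string: at [3:20] match '14ke_pxg0hyhy6269', group 1 = '14'.
Because there's exactly one group, `findall` drops the full match and keeps group 1 from the one hit.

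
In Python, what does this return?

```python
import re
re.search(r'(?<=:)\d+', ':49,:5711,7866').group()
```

'49'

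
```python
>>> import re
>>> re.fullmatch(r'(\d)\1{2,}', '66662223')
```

None

`re.fullmatch` is like wrapping the pattern in `^…$` (in single-line mode).
Here the string isn't matched end-to-end, so the call returns None.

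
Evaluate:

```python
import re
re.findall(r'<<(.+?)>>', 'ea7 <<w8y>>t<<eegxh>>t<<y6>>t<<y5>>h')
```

['w8y', 'eegxh', 'y6', 'y5']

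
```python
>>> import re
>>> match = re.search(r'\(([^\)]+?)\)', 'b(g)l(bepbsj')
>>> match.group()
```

'(g)'

The match spans [1:4] → '(g)'.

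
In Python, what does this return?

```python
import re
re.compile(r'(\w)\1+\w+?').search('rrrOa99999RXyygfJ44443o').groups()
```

The match spans [0:4] → 'rrrO'.
Captured: group 1 = 'r'.

('r',)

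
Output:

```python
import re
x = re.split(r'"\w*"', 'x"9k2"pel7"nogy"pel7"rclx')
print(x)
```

['x', 'pel7', 'pel7"rclx']

`split` removes every match and returns the 3 fragments in between.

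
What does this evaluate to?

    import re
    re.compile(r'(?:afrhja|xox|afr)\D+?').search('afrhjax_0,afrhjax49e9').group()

Branches in `(...|...)` are attempted left-to-right; the first branch that allows the whole pattern to succeed is taken.
Unlike `match`, `search` isn't anchored — it looks for the pattern anywhere in the string.
The match spans [0:7] → 'afrhjax'.

'afrhjax'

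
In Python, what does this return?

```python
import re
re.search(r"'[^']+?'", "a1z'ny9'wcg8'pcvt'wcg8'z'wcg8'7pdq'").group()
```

"'ny9'"

`re.search` tries every starting position until one works.
The match spans [3:8] → "'ny9'".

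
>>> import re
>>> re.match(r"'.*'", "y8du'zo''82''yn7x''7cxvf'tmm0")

`re.match` only tries the pattern at the start of the string.
Here the pattern fails at index 0, so the call returns None.

None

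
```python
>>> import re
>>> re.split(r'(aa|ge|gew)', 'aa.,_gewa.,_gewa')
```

['', 'aa', '.,_', 'ge', 'wa.,_', 'ge', 'wa']

Branches in `(...|...)` are attempted left-to-right; the first branch that allows the whole pattern to succeed is taken.
Matches to split on: at [0:2] → 'aa'; at [5:7] → 'ge'; at [12:14] → 'ge'.
With a capturing group present, the delimiter's captured portion is kept in the result list.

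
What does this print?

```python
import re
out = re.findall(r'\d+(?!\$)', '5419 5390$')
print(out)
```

The negative lookahead/lookbehind blocks any match where the forbidden context is present.
Scanning left to right: at [0:4] → '5419'; at [5:8] → '539'.
Since nothing is captured, `findall` lists the 2 matched substrings directly.

['5419', '539']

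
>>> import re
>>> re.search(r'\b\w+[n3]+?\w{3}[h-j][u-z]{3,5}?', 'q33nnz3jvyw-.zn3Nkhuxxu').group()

This matches a word boundary (`\b`, zero-width); then one or more of a word character; then one or more of one of [n3] (lazy), then exactly 3 of a word character; then a character in [h-j], then 3 to 5 of a character in [u-z] (lazy).
The match spans [0:11] → 'q33nnz3jvyw'.

'q33nnz3jvyw'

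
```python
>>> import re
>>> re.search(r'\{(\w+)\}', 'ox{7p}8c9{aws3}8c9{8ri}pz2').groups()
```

`re.search` tries every starting position until one works.
The match spans [2:6] → '{7p}'.
Captured: group 1 = '7p'.

('7p',)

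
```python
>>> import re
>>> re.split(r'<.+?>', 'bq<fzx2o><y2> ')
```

['bq', '', ' ']

Lazy quantifiers expand one character at a time until the remainder of the pattern can match.
Matches to split on: at [2:9] → '<fzx2o>'; at [9:13] → '<y2>'.
Each match becomes a cut point; 3 segments remain.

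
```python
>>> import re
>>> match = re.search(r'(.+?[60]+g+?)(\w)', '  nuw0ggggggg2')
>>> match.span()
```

(0, 8)

This matches one or more of any character (lazy), then one or more of one of [60], then one or more of the literal 'g' (lazy) (captured); then a word character (captured).
Unlike `match`, `search` isn't anchored — it looks for the pattern anywhere in the string.
The match spans [0:8] → '  nuw0gg'.
Captured: group 1 = '  nuw0g', group 2 = 'g'.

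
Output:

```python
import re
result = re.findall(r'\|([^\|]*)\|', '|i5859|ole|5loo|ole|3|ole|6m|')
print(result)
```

['i5859', '5loo', '3', '6m']

Scanning left to right: at [0:7] match '|i5859|', group 1 = 'i5859'; at [10:16] match '|5loo|', group 1 = '5loo'; at [19:22] match '|3|', group 1 = '3'; at [25:29] match '|6m|', group 1 = '6m'.
`findall` collects group 1 from each match (4 total).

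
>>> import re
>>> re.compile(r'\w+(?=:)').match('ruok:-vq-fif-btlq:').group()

'ruok'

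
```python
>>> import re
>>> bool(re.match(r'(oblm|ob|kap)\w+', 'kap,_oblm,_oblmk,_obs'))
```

False

`re.match` only tries the pattern at the start of the string.
Here position 0 doesn't satisfy it, so the call returns None, and `bool(None)` is False.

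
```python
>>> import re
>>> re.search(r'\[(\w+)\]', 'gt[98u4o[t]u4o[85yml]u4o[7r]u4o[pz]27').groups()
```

The match spans [8:11] → '[t]'.
Captured: group 1 = 't'.

('t',)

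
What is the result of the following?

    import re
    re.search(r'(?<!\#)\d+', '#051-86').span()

(2, 4)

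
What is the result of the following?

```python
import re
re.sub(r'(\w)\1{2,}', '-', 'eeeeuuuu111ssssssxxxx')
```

A backreference is literal: `\1` must see the identical characters the first group matched.
Matches: at [0:4] → 'eeee'; at [4:8] → 'uuuu'; at [8:11] → '111'; at [11:17] → 'ssssss'; at [17:21] → 'xxxx'.
`sub` substitutes '-' at each match site.

'-----'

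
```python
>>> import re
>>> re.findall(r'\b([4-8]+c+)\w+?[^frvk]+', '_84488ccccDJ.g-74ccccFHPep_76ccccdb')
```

['74cccc']

The pattern matches a word boundary (`\b`, zero-width); then one or more of a character in [4-8], then one or more of a literal 'c' (captured); then one or more of a word character (lazy); then one or more of any character except [frvk].
Walking the string: at [15:35] match '74ccccFHPep_76ccccdb', group 1 = '74cccc'.
`findall` collects group 1 from the one match (1 total).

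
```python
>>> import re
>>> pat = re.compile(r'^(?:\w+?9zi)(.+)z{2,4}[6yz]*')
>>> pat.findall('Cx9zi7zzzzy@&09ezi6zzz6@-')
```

This matches anchored at the start of the string; then one or more of a word character (lazy), then the literal '9zi' (non-capturing group); then one or more of any character (captured); then 2 to 4 of the literal 'z', then zero or more of one of [6yz].
Scanning left to right: at [0:23] match 'Cx9zi7zzzzy@&09ezi6zzz6', group 1 = '7zzzzy@&09ezi6z'.
One capturing group, so `findall` returns just the captured substring from the one match — 1 in all.

['7zzzzy@&09ezi6z']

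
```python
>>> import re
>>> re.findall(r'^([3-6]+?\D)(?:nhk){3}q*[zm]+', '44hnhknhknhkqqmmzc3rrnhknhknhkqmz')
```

['44h']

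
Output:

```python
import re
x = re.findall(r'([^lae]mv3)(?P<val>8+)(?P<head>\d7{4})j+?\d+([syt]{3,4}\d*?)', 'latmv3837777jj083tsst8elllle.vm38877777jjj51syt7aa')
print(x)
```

[('tmv3', '8', '37777', 'tsst')]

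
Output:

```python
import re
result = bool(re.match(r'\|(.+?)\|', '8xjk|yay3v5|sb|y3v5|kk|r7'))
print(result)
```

False

`match` is anchored at position 0; if the pattern doesn't fit there, it returns None.
Here the string doesn't start with a match, so the call returns None, and `bool(None)` is False.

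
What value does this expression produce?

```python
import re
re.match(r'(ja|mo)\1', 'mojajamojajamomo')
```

None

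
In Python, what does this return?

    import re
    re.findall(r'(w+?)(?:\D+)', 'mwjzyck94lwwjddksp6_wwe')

['w', 'w', 'w']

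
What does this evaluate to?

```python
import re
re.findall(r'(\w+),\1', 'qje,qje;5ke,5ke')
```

After group 1 captures some text, `\1` only succeeds where that same text appears again.
`findall` collects group 1 from each match (2 total).

['qje', '5ke']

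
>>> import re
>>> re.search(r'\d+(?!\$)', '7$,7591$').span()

(3, 6)

The negative lookahead/lookbehind blocks any match where the forbidden context is present.
`re.search` scans for the first position where the pattern succeeds.
The match spans [3:6] → '759'.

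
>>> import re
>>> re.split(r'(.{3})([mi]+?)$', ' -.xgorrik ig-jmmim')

Pattern: exactly 3 of any character (captured); then one or more of one of [mi] (lazy) (captured); then anchored at the end.
The group in the pattern means `split` returns the separators' captures alongside the pieces.

[' -.xgorrik i', 'g-j', 'mmim', '']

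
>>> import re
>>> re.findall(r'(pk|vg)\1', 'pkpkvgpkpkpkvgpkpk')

`\1` is not a pattern — it's the concrete string captured by group 1, re-applied verbatim.
Scanning left to right: at [0:4] match 'pkpk', group 1 = 'pk'; at [6:10] match 'pkpk', group 1 = 'pk'; at [14:18] match 'pkpk', group 1 = 'pk'.
`findall` collects group 1 from each match (3 total).

['pk', 'pk', 'pk']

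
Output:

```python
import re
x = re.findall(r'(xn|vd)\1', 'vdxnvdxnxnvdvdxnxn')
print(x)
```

['xn', 'vd', 'xn']

After group 1 captures some text, `\1` only succeeds where that same text appears again.
`findall` collects group 1 from each match (3 total).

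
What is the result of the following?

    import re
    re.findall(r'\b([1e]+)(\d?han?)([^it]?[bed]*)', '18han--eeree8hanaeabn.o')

[('1', '8han', '-')]

Pattern: a word boundary (`\b`, zero-width); then one or more of one of [1e] (captured); then optionally a digit, then the literal 'ha', then optionally the literal 'n' (captured); then optionally any character except [it], then zero or more of one of [bed] (captured).
3 groups means the one result is a tuple of 3 captured strings — 1 here.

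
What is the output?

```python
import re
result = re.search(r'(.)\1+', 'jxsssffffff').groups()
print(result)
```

('s',)

The match spans [2:5] → 'sss'.
Captured: group 1 = 's'.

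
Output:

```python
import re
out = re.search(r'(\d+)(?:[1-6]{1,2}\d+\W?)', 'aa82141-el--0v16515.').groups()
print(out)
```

The match spans [2:8] → '82141-'.
Captured: group 1 = '821'.

('821',)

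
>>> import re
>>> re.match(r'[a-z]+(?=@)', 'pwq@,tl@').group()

'pwq'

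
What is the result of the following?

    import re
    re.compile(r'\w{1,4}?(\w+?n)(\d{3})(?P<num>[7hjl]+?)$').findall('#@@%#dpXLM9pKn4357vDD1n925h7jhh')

[('pXLM9pKn4357vDD1n', '925', 'h7jhh')]

Pattern: 1 to 4 of a word character (lazy); then one or more of a word character (lazy), then a literal 'n' (captured); then exactly 3 of a digit (captured); then one or more of one of [7hjl] (lazy) (captured as 'num'); then anchored at the end.
With the lazy modifier that quantifier settles for the fewest repetitions that let the rest of the pattern succeed (the atoms after it are unaffected and can still be greedy).
Matches: at [5:31] match 'dpXLM9pKn4357vDD1n925h7jhh', groups = ('pXLM9pKn4357vDD1n', '925', 'h7jhh').
With 3 capturing groups, `findall` returns a 3-tuple per match.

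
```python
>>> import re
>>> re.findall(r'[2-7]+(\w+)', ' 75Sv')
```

['Sv']

Pattern: one or more of a character in [2-7]; then one or more of a word character (captured).
Walking the string: at [1:5] match '75Sv', group 1 = 'Sv'.
With a single group, `findall` returns only what that group captured — 1 item.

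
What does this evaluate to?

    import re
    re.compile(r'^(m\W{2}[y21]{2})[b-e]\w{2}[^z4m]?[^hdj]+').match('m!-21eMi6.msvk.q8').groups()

Pattern: anchored at the start of the string; then the literal 'm', then exactly 2 of a non-word character, then exactly 2 of one of [y21] (captured); then a character in [b-e], then exactly 2 of a word character, then optionally any character except [z4m]; then one or more of any character except [hdj].
With `match`, the pattern is implicitly anchored at the beginning.
The match spans [0:17] → 'm!-21eMi6.msvk.q8'.
Captured: group 1 = 'm!-21'.

('m!-21',)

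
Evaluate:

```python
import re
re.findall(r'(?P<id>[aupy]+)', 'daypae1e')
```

['aypa']

Pattern: one or more of one of [aupy] (captured as 'id').
Matches: at [1:5] match 'aypa', group 1 = 'aypa'.
One capturing group, so `findall` returns just the captured substring from the one match — 1 in all.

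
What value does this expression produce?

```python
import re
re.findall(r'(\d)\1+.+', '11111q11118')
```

['1']

The backreference `\1` re-matches whatever the first group consumed, character for character.
One capturing group, so `findall` returns just the captured substring from the one match — 1 in all.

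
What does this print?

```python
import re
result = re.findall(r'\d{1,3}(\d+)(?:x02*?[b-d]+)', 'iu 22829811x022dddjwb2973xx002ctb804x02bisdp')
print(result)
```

The pattern matches 1 to 3 of a digit; then one or more of a digit (captured); then the literal 'x0', then zero or more of the literal '2' (lazy), then one or more of a character in [b-d] (non-capturing group).
Matches: at [3:18] match '22829811x022ddd', group 1 = '29811'; at [33:40] match '804x02b', group 1 = '4'.
With a single group, `findall` returns only what that group captured — 2 items.

['29811', '4']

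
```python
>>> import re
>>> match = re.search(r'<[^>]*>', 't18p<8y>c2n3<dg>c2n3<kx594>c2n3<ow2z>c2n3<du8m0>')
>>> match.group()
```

'<8y>'

Unlike `match`, `search` isn't anchored — it looks for the pattern anywhere in the string.
The match spans [4:8] → '<8y>'.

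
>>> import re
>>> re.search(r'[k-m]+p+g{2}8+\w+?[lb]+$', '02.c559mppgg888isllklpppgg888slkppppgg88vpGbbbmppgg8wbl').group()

'mppgg888isllklpppgg888slkppppgg88vpGbbbmppgg8wbl'

This matches one or more of a character in [k-m], then one or more of a literal 'p'; then exactly 2 of a literal 'g', then one or more of a literal '8', then one or more of a word character (lazy); then one or more of one of [lb]; then anchored at the end.
`re.search` tries every starting position until one works.
The match spans [7:55] → 'mppgg888isllklpppgg888slkppppgg88vpGbbbmppgg8wbl'.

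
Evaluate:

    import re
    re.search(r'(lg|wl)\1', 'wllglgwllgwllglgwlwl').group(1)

'lg'

`\1` has to match the exact text group 1 already captured.
Unlike `match`, `search` isn't anchored — it looks for the pattern anywhere in the string.
The match spans [2:6] → 'lglg'.
Captured: group 1 = 'lg'.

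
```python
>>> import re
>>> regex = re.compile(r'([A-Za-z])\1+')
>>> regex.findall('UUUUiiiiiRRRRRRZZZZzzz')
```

['U', 'i', 'R', 'Z', 'z']

After group 1 captures some text, `\1` only succeeds where that same text appears again.
Matches: at [0:4] match 'UUUU', group 1 = 'U'; at [4:9] match 'iiiii', group 1 = 'i'; at [9:15] match 'RRRRRR', group 1 = 'R'; at [15:19] match 'ZZZZ', group 1 = 'Z'; at [19:22] match 'zzz', group 1 = 'z'.
With a single group, `findall` returns only what that group captured — 5 items.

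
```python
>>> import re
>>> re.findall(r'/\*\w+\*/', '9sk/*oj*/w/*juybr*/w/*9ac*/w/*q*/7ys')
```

['/*oj*/', '/*juybr*/', '/*9ac*/', '/*q*/']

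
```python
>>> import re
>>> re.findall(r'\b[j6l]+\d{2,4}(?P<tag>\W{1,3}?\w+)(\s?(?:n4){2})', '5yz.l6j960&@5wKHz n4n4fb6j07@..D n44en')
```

With 2 capturing groups, `findall` returns a 2-tuple per match.

[('&@5wKHz', ' n4n4')]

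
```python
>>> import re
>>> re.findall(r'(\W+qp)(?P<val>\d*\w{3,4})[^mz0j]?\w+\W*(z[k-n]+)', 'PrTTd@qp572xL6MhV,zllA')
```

This matches one or more of a non-word character, then the literal 'qp' (captured); then zero or more of a digit, then 3 to 4 of a word character (captured as 'val'); then optionally any character except [mz0j]; then one or more of a word character, then zero or more of a non-word character; then a literal 'z', then one or more of a character in [k-n] (captured).
`findall` packs the 3 group values into a tuple for every match.

[('@qp', '572xL6M', 'zll')]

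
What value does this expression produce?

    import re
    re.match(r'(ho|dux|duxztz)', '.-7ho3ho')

`re.match` won't scan ahead — the pattern has to work from the very first character.
Here position 0 doesn't satisfy it, so the call returns None.

None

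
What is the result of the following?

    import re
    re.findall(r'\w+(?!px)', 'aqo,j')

['aqo', 'j']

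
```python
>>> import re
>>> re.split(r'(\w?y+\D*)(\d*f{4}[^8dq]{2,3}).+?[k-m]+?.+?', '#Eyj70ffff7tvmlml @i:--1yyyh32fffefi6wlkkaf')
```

Pattern: optionally a word character, then one or more of a literal 'y', then zero or more of a non-digit (captured); then zero or more of a digit, then exactly 4 of the literal 'f', then 2 to 3 of any character except [8dq] (captured); then one or more of any character (lazy), then one or more of a character in [k-m] (lazy); then one or more of any character (lazy).
With the lazy modifier that quantifier settles for the fewest repetitions that let the rest of the pattern succeed (the atoms after it are unaffected and can still be greedy).
Matches to split on: at [1:16] → 'Eyj70ffff7tvmlm'.
`re.split` interleaves the captured-group text with the surrounding fragments.

['#', 'Eyj', '70ffff7tv', 'l @i:--1yyyh32fffefi6wlkkaf']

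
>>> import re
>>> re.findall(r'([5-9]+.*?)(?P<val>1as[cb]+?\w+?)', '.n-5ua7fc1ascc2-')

[('5ua7fc', '1ascc')]

Because the quantifier is non-greedy, it stops expanding at the earliest point where the rest of the pattern can succeed.
Multiple groups make `findall` return tuples — one 2-tuple for the one match.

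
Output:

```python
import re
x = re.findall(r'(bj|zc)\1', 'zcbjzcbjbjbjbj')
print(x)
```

['bj', 'bj']

The backreference `\1` re-matches whatever the first group consumed, character for character.
Matches: at [6:10] match 'bjbj', group 1 = 'bj'; at [10:14] match 'bjbj', group 1 = 'bj'.
With a single group, `findall` returns only what that group captured — 2 items.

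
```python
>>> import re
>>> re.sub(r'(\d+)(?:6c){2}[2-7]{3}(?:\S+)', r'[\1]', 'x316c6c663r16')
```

Pattern: one or more of a digit (captured); then the literal '6c' repeated 2 times, then exactly 3 of a character in [2-7]; then one or more of a non-whitespace character (non-capturing group).
The replacement refers to a captured group, so each match is rewritten using its own captured text.

'x[31]'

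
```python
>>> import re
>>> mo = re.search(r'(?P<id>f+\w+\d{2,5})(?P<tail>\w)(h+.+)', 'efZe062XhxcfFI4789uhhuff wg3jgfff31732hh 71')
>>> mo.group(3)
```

'hhuff wg3jgfff31732hh 71'

Pattern: one or more of the literal 'f', then one or more of a word character, then 2 to 5 of a digit (captured as 'id'); then a word character (captured as 'tail'); then one or more of the literal 'h', then one or more of any character (captured).
`search` walks the string left to right and returns the first match it finds.
The match spans [1:43] → 'fZe062XhxcfFI4789uhhuff wg3jgfff31732hh 71'.
Captured: group 1 = 'fZe062XhxcfFI4789', group 2 = 'u', group 3 = 'hhuff wg3jgfff31732hh 71'.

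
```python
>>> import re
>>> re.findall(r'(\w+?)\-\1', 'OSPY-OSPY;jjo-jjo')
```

A backreference is literal: `\1` must see the identical characters the first group matched.
`findall` collects group 1 from each match (2 total).

['OSPY', 'jjo']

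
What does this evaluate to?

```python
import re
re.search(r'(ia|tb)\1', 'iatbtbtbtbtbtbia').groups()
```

`\1` has to match the exact text group 1 already captured.
`search` walks the string left to right and returns the first match it finds.
The match spans [2:6] → 'tbtb'.
Captured: group 1 = 'tb'.

('tb',)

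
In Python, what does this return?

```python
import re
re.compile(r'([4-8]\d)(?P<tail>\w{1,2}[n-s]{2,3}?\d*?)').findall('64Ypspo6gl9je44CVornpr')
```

[('64', 'Ypsp'), ('44', 'CVor')]

This matches a character in [4-8], then a digit (captured); then 1 to 2 of a word character, then 2 to 3 of a character in [n-s] (lazy), then zero or more of a digit (lazy) (captured as 'tail').
Lazy quantifiers expand one character at a time until the remainder of the pattern can match.
Walking the string: at [0:6] match '64Ypsp', groups = ('64', 'Ypsp'); at [13:19] match '44CVor', groups = ('44', 'CVor').
2 groups means each result is a tuple of 2 captured strings — 2 here.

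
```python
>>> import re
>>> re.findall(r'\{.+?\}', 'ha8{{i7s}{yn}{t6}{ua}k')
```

['{{i7s}', '{yn}', '{t6}', '{ua}']

The `?` after the quantifier makes it lazy — it takes as little as possible before letting the rest of the pattern try.
Scanning left to right: at [3:9] → '{{i7s}'; at [9:13] → '{yn}'; at [13:17] → '{t6}'; at [17:21] → '{ua}'.
No capturing groups, so `findall` returns the 4 full match strings.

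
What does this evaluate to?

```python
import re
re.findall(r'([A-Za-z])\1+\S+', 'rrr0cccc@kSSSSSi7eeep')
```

['r']

`\1` has to match the exact text group 1 already captured.
Walking the string: at [0:21] match 'rrr0cccc@kSSSSSi7eeep', group 1 = 'r'.
`findall` collects group 1 from the one match (1 total).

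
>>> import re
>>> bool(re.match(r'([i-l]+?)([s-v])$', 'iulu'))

False

This matches one or more of a character in [i-l] (lazy) (captured); then a character in [s-v] (captured); then anchored at the end.
`re.match` won't scan ahead — the pattern has to work from the very first character.
Here position 0 doesn't satisfy it, so the call returns None, and `bool(None)` is False.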